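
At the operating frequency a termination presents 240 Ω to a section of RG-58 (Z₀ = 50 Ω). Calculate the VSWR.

VSWR ≈ 4.8

Γ = (240 − 50)/(240 + 50) = 0.655
VSWR = (1 + 0.655)/(1 − 0.655)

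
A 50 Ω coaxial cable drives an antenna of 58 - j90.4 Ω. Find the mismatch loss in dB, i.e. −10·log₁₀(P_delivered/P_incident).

Γ = (8 − j90.4)/(108 − j90.4), |Γ| = 0.644
|Γ|² = 0.415, so P_del/P_inc = 1 − |Γ|² = 0.585
ML = −10·log₁₀(1 − |Γ|²)

mismatch loss ≈ 2.33 dB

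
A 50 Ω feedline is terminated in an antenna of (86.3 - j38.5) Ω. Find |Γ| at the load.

|Γ| ≈ 0.374

Γ = (Z_L − Z_0)/(Z_L + Z_0) = (36.3 − j38.5)/(136.3 − j38.5)
|Γ| = 52.9/142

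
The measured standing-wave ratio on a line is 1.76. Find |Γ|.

|Γ| ≈ 0.275

|Γ| = (S − 1)/(S + 1) = (1.76 − 1)/(1.76 + 1) = 0.76/2.76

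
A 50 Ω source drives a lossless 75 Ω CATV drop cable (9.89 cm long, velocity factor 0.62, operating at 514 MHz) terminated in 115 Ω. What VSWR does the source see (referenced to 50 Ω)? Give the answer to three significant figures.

VSWR ≈ 1.14

λ = v/f = 0.62·c / 514 MHz = 0.362 m
βl = 2π·l/λ = 2π × 0.273 = 98.4°
tan(βl) = -6.78
Z_in = Z_0·(Z_L + jZ_0·tanβl)/(Z_0 + jZ_L·tanβl) = 49.5 + j6.3 Ω
Γ_s = (Z_in − Z_s)/(Z_in + Z_s) = (-0.481 + j6.3)/(99.5 + j6.3), |Γ_s| = 0.0633
VSWR = (1 + |Γ_s|)/(1 − |Γ_s|)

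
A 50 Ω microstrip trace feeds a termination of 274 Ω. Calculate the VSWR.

Γ = (274 − 50)/(274 + 50) = 0.691
VSWR = (1 + 0.691)/(1 − 0.691)

VSWR ≈ 5.48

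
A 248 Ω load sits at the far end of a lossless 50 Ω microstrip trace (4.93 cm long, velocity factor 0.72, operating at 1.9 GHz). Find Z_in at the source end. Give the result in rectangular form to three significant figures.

Z_in ≈ 50.9 + j89.7 Ω

λ = v/f = 0.72·c / 1.9 GHz = 0.114 m
βl = 2π·l/λ = 2π × 0.434 = 156°
tan(βl) = tan(156°) = -0.443
Z_in = Z_0·(Z_L + jZ_0·tanβl)/(Z_0 + jZ_L·tanβl)
     = 50·(248 − j22.1)/(50 − j110)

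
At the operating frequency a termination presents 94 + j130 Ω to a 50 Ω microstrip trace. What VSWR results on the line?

VSWR ≈ 5.84

Γ = (Z_L − Z_0)/(Z_L + Z_0) = (44 + j130)/(144 + j130)
|Γ| = 137/194 = 0.707
VSWR = (1 + |Γ|)/(1 − |Γ|) = 1.71/0.293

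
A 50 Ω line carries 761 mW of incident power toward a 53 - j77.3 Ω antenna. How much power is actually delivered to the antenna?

|Γ| = |(3 − j77.3)/(103 − j77.3)| = 0.601
|Γ|² = 0.361
P_refl = |Γ|²·P_inc = 275 mW, P_del = (1 − |Γ|²)·P_inc = 486 mW

P_delivered ≈ 486 mW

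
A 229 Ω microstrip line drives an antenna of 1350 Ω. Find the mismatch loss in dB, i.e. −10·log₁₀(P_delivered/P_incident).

Γ = (1350 − 229)/(1350 + 229) = 0.71
|Γ|² = 0.504, so P_del/P_inc = 1 − |Γ|² = 0.496
ML = −10·log₁₀(1 − |Γ|²)

mismatch loss ≈ 3.05 dB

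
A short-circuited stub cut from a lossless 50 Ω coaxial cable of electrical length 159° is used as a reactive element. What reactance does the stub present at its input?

X_in ≈ -19.2 Ω (capacitive)

tan(βl) = -0.384
For a short-circuited stub, Z_in = jZ_0·tan(βl)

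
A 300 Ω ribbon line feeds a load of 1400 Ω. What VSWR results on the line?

Γ = (1400 − 300)/(1400 + 300) = 0.647
VSWR = (1 + 0.647)/(1 − 0.647)

VSWR ≈ 4.67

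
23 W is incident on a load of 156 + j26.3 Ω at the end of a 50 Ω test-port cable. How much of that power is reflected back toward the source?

P_reflected ≈ 6.36 W

|Γ| = |(106 + j26.3)/(206 + j26.3)| = 0.526
|Γ|² = 0.277
P_refl = |Γ|²·P_inc = 6.36 W, P_del = (1 − |Γ|²)·P_inc = 16.6 W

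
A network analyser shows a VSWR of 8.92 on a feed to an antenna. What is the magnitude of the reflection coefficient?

|Γ| ≈ 0.798

|Γ| = (S − 1)/(S + 1) = (8.92 − 1)/(8.92 + 1) = 7.92/9.92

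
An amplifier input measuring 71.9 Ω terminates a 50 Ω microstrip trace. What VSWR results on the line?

VSWR ≈ 1.44

Γ = (71.9 − 50)/(71.9 + 50) = 0.18
VSWR = (1 + 0.18)/(1 − 0.18)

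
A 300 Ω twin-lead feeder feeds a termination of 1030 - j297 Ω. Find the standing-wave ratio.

VSWR ≈ 3.74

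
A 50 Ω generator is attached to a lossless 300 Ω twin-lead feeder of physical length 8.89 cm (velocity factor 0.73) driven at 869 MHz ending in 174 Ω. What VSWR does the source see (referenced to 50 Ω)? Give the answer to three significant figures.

λ = v/f = 0.73·c / 869 MHz = 0.252 m
βl = 2π·l/λ = 2π × 0.353 = 127°
tan(βl) = -1.33
Z_in = Z_0·(Z_L + jZ_0·tanβl)/(Z_0 + jZ_L·tanβl) = 302 − j166 Ω
Γ_s = (Z_in − Z_s)/(Z_in + Z_s) = (252 − j166)/(352 − j166), |Γ_s| = 0.775
VSWR = (1 + |Γ_s|)/(1 − |Γ_s|)

VSWR ≈ 7.9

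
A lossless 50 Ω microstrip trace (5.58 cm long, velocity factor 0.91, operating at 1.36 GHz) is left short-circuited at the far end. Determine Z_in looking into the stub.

λ = v/f = 0.91·c / 1.36 GHz = 0.201 m
βl = 2π·l/λ = 2π × 0.278 = 100°
tan(βl) = -5.63
For a short-circuited stub, Z_in = jZ_0·tan(βl)

Z_in ≈ −j281 Ω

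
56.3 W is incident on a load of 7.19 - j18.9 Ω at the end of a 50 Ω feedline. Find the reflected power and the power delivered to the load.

|Γ| = |(-42.81 − j18.9)/(57.19 − j18.9)| = 0.777
|Γ|² = 0.604
P_refl = |Γ|²·P_inc = 34 W, P_del = (1 − |Γ|²)·P_inc = 22.3 W

P_reflected ≈ 34 W; P_delivered ≈ 22.3 W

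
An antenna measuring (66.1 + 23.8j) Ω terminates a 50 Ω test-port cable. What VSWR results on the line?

Γ = (Z_L − Z_0)/(Z_L + Z_0) = (16.1 + j23.8)/(116.1 + j23.8)
|Γ| = 28.7/119 = 0.242
VSWR = (1 + |Γ|)/(1 − |Γ|) = 1.24/0.758

VSWR ≈ 1.64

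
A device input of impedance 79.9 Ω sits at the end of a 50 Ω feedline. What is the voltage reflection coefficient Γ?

Γ = 0.23

Γ = (Z_L − Z_0)/(Z_L + Z_0) = (79.9 − 50)/(79.9 + 50) = 29.9/129.9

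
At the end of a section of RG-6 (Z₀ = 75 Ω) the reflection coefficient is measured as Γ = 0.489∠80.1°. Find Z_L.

Z_L = Z_0·(1 + Γ)/(1 − Γ) = 75·(1.08 + j0.482)/(0.916 − j0.482)

Z_L ≈ 53.3 + j67.5 Ω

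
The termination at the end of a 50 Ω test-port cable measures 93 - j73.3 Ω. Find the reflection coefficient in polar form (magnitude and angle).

Γ ≈ 0.529 ∠ -32.5°

Γ = (Z_L − Z_0)/(Z_L + Z_0) = (43 − j73.3)/(143 − j73.3)
|Γ| = 85/161 = 0.529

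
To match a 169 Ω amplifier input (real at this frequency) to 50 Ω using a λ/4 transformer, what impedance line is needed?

Z_qwt ≈ 91.9 Ω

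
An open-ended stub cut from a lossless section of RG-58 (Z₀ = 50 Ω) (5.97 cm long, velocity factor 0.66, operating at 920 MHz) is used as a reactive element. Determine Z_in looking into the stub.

Z_in ≈ +j8.69 Ω

λ = v/f = 0.66·c / 920 MHz = 0.215 m
βl = 2π·l/λ = 2π × 0.277 = 99.9°
tan(βl) = -5.75
For an open-ended stub, Z_in = −jZ_0·cot(βl) = −jZ_0/tan(βl)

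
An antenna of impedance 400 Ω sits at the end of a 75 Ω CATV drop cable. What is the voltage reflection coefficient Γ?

Γ = 0.684

Γ = (Z_L − Z_0)/(Z_L + Z_0) = (400 − 75)/(400 + 75) = 325/475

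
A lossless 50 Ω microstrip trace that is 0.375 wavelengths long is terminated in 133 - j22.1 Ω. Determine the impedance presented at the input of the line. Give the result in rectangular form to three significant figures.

Z_in ≈ 36 + j42.4 Ω

βl = 2π × 0.375 = 135°
tan(βl) = tan(135°) = -1
Z_in = Z_0·(Z_L + jZ_0·tanβl)/(Z_0 + jZ_L·tanβl)
     = 50·(133 − j72.1)/(27.9 − j133)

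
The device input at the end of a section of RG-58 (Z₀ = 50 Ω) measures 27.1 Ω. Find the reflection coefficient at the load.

Γ = -0.297

Γ = (Z_L − Z_0)/(Z_L + Z_0) = (27.1 − 50)/(27.1 + 50) = -22.9/77.1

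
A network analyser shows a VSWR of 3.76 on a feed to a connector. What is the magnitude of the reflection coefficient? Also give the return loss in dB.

|Γ| ≈ 0.58; return loss ≈ 4.73 dB

|Γ| = (S − 1)/(S + 1) = (3.76 − 1)/(3.76 + 1) = 2.76/4.76
RL = −20·log₁₀|Γ| = −20·log₁₀(0.58)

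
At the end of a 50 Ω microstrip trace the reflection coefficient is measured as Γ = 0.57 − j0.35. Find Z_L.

Z_L = Z_0·(1 + Γ)/(1 − Γ) = 50·(1.57 − j0.35)/(0.43 + j0.35)

Z_L ≈ 89.9 − j114 Ω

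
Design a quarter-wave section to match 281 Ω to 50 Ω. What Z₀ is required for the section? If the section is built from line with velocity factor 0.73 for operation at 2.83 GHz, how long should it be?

Z_qwt ≈ 119 Ω; length ≈ 1.93 cm

Z_qwt = √(Z_0·R_L) = √(50 × 281) = √14050
λ = 0.73·c/f = 0.0774 m, so l = λ/4 = 0.0193 m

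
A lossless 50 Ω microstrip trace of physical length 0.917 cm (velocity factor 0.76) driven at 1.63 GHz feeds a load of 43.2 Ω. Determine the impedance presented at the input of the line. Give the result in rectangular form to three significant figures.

Z_in ≈ 45 + j4.85 Ω

λ = v/f = 0.76·c / 1.63 GHz = 0.14 m
βl = 2π·l/λ = 2π × 0.0656 = 23.6°
tan(βl) = tan(23.6°) = 0.437
Z_in = Z_0·(Z_L + jZ_0·tanβl)/(Z_0 + jZ_L·tanβl)
     = 50·(43.2 + j21.8)/(50 + j18.9)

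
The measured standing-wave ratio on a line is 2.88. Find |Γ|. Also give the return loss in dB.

|Γ| ≈ 0.485; return loss ≈ 6.29 dB

|Γ| = (S − 1)/(S + 1) = (2.88 − 1)/(2.88 + 1) = 1.88/3.88
RL = −20·log₁₀|Γ| = −20·log₁₀(0.485)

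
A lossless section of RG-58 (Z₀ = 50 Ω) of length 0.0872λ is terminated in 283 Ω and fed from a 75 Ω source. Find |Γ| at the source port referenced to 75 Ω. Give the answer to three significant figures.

βl = 2π × 0.0872 = 31.4°
tan(βl) = 0.61
Z_in = Z_0·(Z_L + jZ_0·tanβl)/(Z_0 + jZ_L·tanβl) = 30 − j73.2 Ω
Γ_s = (Z_in − Z_s)/(Z_in + Z_s) = (-45 − j73.2)/(105 − j73.2), |Γ_s| = 0.671

|Γ| ≈ 0.671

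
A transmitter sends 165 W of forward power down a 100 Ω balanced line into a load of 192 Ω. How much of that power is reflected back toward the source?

P_reflected ≈ 16.4 W

Γ = (192 − 100)/(192 + 100) = 0.315
|Γ|² = 0.0993
P_refl = |Γ|²·P_inc = 16.4 W, P_del = (1 − |Γ|²)·P_inc = 149 W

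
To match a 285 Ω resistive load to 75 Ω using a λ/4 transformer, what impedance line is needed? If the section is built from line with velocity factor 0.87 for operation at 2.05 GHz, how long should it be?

Z_qwt ≈ 146 Ω; length ≈ 3.18 cm

Z_qwt = √(Z_0·R_L) = √(75 × 285) = √21380
λ = 0.87·c/f = 0.127 m, so l = λ/4 = 0.0318 m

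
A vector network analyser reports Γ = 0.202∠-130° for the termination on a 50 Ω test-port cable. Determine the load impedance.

Z_L = Z_0·(1 + Γ)/(1 − Γ) = 50·(0.87 − j0.155)/(1.13 + j0.155)

Z_L ≈ 36.9 − j11.9 Ω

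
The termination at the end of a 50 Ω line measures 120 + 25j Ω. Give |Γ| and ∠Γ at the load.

Γ ≈ 0.433 ∠ 11.3°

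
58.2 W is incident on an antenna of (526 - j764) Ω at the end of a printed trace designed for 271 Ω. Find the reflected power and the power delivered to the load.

|Γ| = |(255 − j764)/(797 − j764)| = 0.73
|Γ|² = 0.532
P_refl = |Γ|²·P_inc = 31 W, P_del = (1 − |Γ|²)·P_inc = 27.2 W

P_reflected ≈ 31 W; P_delivered ≈ 27.2 W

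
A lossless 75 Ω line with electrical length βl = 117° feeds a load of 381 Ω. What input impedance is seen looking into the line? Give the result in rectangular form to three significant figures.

Z_in ≈ 18.4 + j36.4 Ω

tan(βl) = tan(117°) = -1.96
Z_in = Z_0·(Z_L + jZ_0·tanβl)/(Z_0 + jZ_L·tanβl)
     = 75·(381 − j147)/(75 − j748)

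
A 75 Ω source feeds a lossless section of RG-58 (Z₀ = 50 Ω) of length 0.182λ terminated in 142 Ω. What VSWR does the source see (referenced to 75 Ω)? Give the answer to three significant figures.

βl = 2π × 0.182 = 65.5°
tan(βl) = 2.2
Z_in = Z_0·(Z_L + jZ_0·tanβl)/(Z_0 + jZ_L·tanβl) = 20.7 − j19.4 Ω
Γ_s = (Z_in − Z_s)/(Z_in + Z_s) = (-54.3 − j19.4)/(95.7 − j19.4), |Γ_s| = 0.59
VSWR = (1 + |Γ_s|)/(1 − |Γ_s|)

VSWR ≈ 3.88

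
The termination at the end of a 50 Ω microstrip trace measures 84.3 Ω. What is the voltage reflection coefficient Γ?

Γ = 0.255

Γ = (Z_L − Z_0)/(Z_L + Z_0) = (84.3 − 50)/(84.3 + 50) = 34.3/134.3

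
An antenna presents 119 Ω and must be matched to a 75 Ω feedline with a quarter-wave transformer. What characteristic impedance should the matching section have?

Z_qwt = √(Z_0·R_L) = √(75 × 119) = √8925

Z_qwt ≈ 94.5 Ω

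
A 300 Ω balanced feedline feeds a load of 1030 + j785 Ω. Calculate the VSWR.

VSWR ≈ 5.54

Γ = (Z_L − Z_0)/(Z_L + Z_0) = (730 + j785)/(1330 + j785)
|Γ| = 1070/1540 = 0.694
VSWR = (1 + |Γ|)/(1 − |Γ|) = 1.69/0.306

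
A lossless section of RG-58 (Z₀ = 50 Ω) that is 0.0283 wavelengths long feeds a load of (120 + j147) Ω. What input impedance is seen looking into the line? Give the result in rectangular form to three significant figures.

Z_in ≈ 303 + j53.4 Ω

βl = 2π × 0.0283 = 10.2°
tan(βl) = tan(10.2°) = 0.18
Z_in = Z_0·(Z_L + jZ_0·tanβl)/(Z_0 + jZ_L·tanβl)
     = 50·(120 + j156)/(23.6 + j21.6)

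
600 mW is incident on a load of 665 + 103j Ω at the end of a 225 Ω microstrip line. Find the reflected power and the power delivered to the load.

P_reflected ≈ 153 mW; P_delivered ≈ 447 mW

|Γ| = |(440 + j103)/(890 + j103)| = 0.504
|Γ|² = 0.254
P_refl = |Γ|²·P_inc = 153 mW, P_del = (1 − |Γ|²)·P_inc = 447 mW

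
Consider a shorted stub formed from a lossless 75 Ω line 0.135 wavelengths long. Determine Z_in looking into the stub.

Z_in ≈ +j85.1 Ω

βl = 2π × 0.135 = 48.6°
tan(βl) = 1.13
For a shorted stub, Z_in = jZ_0·tan(βl)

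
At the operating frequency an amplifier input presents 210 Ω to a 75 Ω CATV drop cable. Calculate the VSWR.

VSWR ≈ 2.8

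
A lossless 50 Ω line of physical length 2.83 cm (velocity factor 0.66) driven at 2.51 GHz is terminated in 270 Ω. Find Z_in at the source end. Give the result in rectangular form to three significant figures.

λ = v/f = 0.66·c / 2.51 GHz = 0.0789 m
βl = 2π·l/λ = 2π × 0.359 = 129°
tan(βl) = tan(129°) = -1.23
Z_in = Z_0·(Z_L + jZ_0·tanβl)/(Z_0 + jZ_L·tanβl)
     = 50·(270 − j61.4)/(50 − j332)

Z_in ≈ 15.1 + j38.4 Ω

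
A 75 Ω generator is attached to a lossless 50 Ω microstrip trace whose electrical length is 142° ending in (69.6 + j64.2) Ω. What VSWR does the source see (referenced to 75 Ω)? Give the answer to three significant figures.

VSWR ≈ 3.87

tan(βl) = -0.781
Z_in = Z_0·(Z_L + jZ_0·tanβl)/(Z_0 + jZ_L·tanβl) = 21.6 + j24.3 Ω
Γ_s = (Z_in − Z_s)/(Z_in + Z_s) = (-53.4 + j24.3)/(96.6 + j24.3), |Γ_s| = 0.589
VSWR = (1 + |Γ_s|)/(1 − |Γ_s|)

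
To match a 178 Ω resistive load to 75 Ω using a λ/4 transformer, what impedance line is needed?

Z_qwt ≈ 116 Ω

Z_qwt = √(Z_0·R_L) = √(75 × 178) = √13350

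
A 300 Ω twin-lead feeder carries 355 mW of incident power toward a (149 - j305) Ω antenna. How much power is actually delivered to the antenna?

|Γ| = |(-151 − j305)/(449 − j305)| = 0.627
|Γ|² = 0.393
P_refl = |Γ|²·P_inc = 140 mW, P_del = (1 − |Γ|²)·P_inc = 215 mW

P_delivered ≈ 215 mW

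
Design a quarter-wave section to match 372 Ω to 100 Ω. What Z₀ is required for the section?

Z_qwt = √(Z_0·R_L) = √(100 × 372) = √37200

Z_qwt ≈ 193 Ω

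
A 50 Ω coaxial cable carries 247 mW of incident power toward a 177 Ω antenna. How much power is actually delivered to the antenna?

P_delivered ≈ 170 mW

Γ = (177 − 50)/(177 + 50) = 0.559
|Γ|² = 0.313
P_refl = |Γ|²·P_inc = 77.3 mW, P_del = (1 − |Γ|²)·P_inc = 170 mW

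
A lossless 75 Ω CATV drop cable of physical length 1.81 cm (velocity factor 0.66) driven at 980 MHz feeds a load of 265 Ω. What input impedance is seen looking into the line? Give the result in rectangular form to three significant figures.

Z_in ≈ 62.1 − j91 Ω

λ = v/f = 0.66·c / 980 MHz = 0.202 m
βl = 2π·l/λ = 2π × 0.0896 = 32.3°
tan(βl) = tan(32.3°) = 0.631
Z_in = Z_0·(Z_L + jZ_0·tanβl)/(Z_0 + jZ_L·tanβl)
     = 75·(265 + j47.3)/(75 + j167)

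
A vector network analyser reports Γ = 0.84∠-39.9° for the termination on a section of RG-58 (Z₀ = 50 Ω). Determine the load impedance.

Z_L ≈ 35.3 − j129 Ω

Z_L = Z_0·(1 + Γ)/(1 − Γ) = 50·(1.64 − j0.539)/(0.356 + j0.539)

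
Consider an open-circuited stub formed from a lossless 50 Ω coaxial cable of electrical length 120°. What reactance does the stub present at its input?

X_in ≈ 28.9 Ω (inductive)

tan(βl) = -1.73
For an open-circuited stub, Z_in = −jZ_0·cot(βl) = −jZ_0/tan(βl)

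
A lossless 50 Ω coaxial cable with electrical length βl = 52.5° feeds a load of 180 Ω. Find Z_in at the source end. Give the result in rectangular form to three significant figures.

Z_in ≈ 21.1 − j33.9 Ω

tan(βl) = tan(52.5°) = 1.3
Z_in = Z_0·(Z_L + jZ_0·tanβl)/(Z_0 + jZ_L·tanβl)
     = 50·(180 + j65.2)/(50 + j235)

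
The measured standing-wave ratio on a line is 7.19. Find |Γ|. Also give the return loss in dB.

|Γ| = (S − 1)/(S + 1) = (7.19 − 1)/(7.19 + 1) = 6.19/8.19
RL = −20·log₁₀|Γ| = −20·log₁₀(0.756)

|Γ| ≈ 0.756; return loss ≈ 2.43 dB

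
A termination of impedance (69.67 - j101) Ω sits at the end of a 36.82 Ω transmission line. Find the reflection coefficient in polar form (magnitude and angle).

Γ = (Z_L − Z_0)/(Z_L + Z_0) = (32.85 − j101)/(106.5 − j101)
|Γ| = 106/147 = 0.724

Γ ≈ 0.724 ∠ -28.5°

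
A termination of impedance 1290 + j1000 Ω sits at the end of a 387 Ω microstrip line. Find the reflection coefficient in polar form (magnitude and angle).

Γ = (Z_L − Z_0)/(Z_L + Z_0) = (903 + j1000)/(1677 + j1000)
|Γ| = 1350/1950 = 0.69

Γ ≈ 0.69 ∠ 17.1°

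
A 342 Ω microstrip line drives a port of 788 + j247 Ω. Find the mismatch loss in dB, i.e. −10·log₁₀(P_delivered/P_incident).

mismatch loss ≈ 0.938 dB

Γ = (446 + j247)/(1130 + j247), |Γ| = 0.441
|Γ|² = 0.194, so P_del/P_inc = 1 − |Γ|² = 0.806
ML = −10·log₁₀(1 − |Γ|²)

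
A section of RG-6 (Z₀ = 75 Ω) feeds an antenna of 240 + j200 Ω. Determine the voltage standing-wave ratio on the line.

VSWR ≈ 5.55

Γ = (Z_L − Z_0)/(Z_L + Z_0) = (165 + j200)/(315 + j200)
|Γ| = 259/373 = 0.695
VSWR = (1 + |Γ|)/(1 − |Γ|) = 1.69/0.305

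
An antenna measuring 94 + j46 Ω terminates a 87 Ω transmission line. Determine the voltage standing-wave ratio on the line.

Γ = (Z_L − Z_0)/(Z_L + Z_0) = (7 + j46)/(181 + j46)
|Γ| = 46.5/187 = 0.249
VSWR = (1 + |Γ|)/(1 − |Γ|) = 1.25/0.751

VSWR ≈ 1.66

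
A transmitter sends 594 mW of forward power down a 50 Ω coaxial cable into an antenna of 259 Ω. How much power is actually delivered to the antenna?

Γ = (259 − 50)/(259 + 50) = 0.676
|Γ|² = 0.457
P_refl = |Γ|²·P_inc = 272 mW, P_del = (1 − |Γ|²)·P_inc = 322 mW

P_delivered ≈ 322 mW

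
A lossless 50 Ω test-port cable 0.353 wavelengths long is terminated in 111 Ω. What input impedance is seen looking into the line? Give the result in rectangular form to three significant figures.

βl = 2π × 0.353 = 127°
tan(βl) = tan(127°) = -1.32
Z_in = Z_0·(Z_L + jZ_0·tanβl)/(Z_0 + jZ_L·tanβl)
     = 50·(111 − j66.2)/(50 − j147)

Z_in ≈ 31.7 + j27 Ω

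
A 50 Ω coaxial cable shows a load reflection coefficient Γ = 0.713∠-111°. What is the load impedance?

Z_L = Z_0·(1 + Γ)/(1 − Γ) = 50·(0.744 − j0.666)/(1.26 + j0.666)

Z_L ≈ 12.2 − j33 Ω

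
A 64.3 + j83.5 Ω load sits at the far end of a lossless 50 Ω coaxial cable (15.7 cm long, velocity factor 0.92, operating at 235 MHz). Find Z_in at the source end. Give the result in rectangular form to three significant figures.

λ = v/f = 0.92·c / 235 MHz = 1.17 m
βl = 2π·l/λ = 2π × 0.134 = 48.1°
tan(βl) = tan(48.1°) = 1.12
Z_in = Z_0·(Z_L + jZ_0·tanβl)/(Z_0 + jZ_L·tanβl)
     = 50·(64.3 + j139)/(-43.1 + j71.7)

Z_in ≈ 51.5 − j75.8 Ω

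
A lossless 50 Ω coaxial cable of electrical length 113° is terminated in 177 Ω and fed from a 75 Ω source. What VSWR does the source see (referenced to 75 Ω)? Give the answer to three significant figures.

tan(βl) = -2.36
Z_in = Z_0·(Z_L + jZ_0·tanβl)/(Z_0 + jZ_L·tanβl) = 16.4 + j19.3 Ω
Γ_s = (Z_in − Z_s)/(Z_in + Z_s) = (-58.6 + j19.3)/(91.4 + j19.3), |Γ_s| = 0.66
VSWR = (1 + |Γ_s|)/(1 − |Γ_s|)

VSWR ≈ 4.88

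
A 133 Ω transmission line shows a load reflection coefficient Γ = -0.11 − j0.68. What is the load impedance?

Z_L = Z_0·(1 + Γ)/(1 − Γ) = 133·(0.89 − j0.68)/(1.11 + j0.68)

Z_L ≈ 41.2 − j107 Ω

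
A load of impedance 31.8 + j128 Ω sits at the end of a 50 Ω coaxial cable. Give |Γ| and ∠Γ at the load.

Γ = (Z_L − Z_0)/(Z_L + Z_0) = (-18.2 + j128)/(81.8 + j128)
|Γ| = 129/152 = 0.851

Γ ≈ 0.851 ∠ 40.7°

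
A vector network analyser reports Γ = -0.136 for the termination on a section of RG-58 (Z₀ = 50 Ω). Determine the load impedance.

Z_L ≈ 38 Ω

Z_L = Z_0·(1 + Γ)/(1 − Γ) = 50·(0.864)/(1.14)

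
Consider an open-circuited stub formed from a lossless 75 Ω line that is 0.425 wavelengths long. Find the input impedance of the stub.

Z_in ≈ +j147 Ω

βl = 2π × 0.425 = 153°
tan(βl) = -0.51
For an open-circuited stub, Z_in = −jZ_0·cot(βl) = −jZ_0/tan(βl)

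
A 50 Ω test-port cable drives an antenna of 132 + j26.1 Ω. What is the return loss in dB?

Γ = (82 + j26.1)/(182 + j26.1), |Γ| = 0.468
RL = −20·log₁₀|Γ| = −20·log₁₀(0.468)

RL ≈ 6.59 dB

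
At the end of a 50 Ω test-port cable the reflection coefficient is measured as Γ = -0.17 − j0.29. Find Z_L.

Z_L ≈ 30.5 − j20 Ω

Z_L = Z_0·(1 + Γ)/(1 − Γ) = 50·(0.83 − j0.29)/(1.17 + j0.29)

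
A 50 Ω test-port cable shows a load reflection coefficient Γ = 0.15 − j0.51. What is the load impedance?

Z_L = Z_0·(1 + Γ)/(1 − Γ) = 50·(1.15 − j0.51)/(0.85 + j0.51)

Z_L ≈ 36.5 − j51.9 Ω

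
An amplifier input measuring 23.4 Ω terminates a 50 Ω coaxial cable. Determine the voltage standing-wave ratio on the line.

Γ = (23.4 − 50)/(23.4 + 50) = -0.362
VSWR = (1 + 0.362)/(1 − 0.362)

VSWR ≈ 2.14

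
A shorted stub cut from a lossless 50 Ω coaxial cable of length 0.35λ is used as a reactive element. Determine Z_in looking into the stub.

Z_in ≈ −j68.8 Ω

βl = 2π × 0.35 = 126°
tan(βl) = -1.38
For a shorted stub, Z_in = jZ_0·tan(βl)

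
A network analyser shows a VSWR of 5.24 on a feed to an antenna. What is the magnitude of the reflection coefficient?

|Γ| = (S − 1)/(S + 1) = (5.24 − 1)/(5.24 + 1) = 4.24/6.24

|Γ| ≈ 0.679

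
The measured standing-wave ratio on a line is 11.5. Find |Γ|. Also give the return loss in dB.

|Γ| = (S − 1)/(S + 1) = (11.5 − 1)/(11.5 + 1) = 10.5/12.5
RL = −20·log₁₀|Γ| = −20·log₁₀(0.84)

|Γ| ≈ 0.84; return loss ≈ 1.51 dB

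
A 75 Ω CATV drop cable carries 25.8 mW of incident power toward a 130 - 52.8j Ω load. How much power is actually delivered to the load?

|Γ| = |(55 − j52.8)/(205 − j52.8)| = 0.36
|Γ|² = 0.13
P_refl = |Γ|²·P_inc = 3.35 mW, P_del = (1 − |Γ|²)·P_inc = 22.5 mW

P_delivered ≈ 22.5 mW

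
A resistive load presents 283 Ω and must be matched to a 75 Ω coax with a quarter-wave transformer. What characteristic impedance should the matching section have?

Z_qwt ≈ 146 Ω

Z_qwt = √(Z_0·R_L) = √(75 × 283) = √21220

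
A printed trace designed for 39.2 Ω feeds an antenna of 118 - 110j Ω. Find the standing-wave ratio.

VSWR ≈ 5.79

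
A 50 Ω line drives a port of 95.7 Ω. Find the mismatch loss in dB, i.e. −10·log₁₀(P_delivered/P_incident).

Γ = (95.7 − 50)/(95.7 + 50) = 0.314
|Γ|² = 0.0984, so P_del/P_inc = 1 − |Γ|² = 0.902
ML = −10·log₁₀(1 − |Γ|²)

mismatch loss ≈ 0.45 dB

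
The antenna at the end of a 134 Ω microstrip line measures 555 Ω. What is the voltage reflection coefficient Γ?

Γ = 0.611

Γ = (Z_L − Z_0)/(Z_L + Z_0) = (555 − 134)/(555 + 134) = 421/689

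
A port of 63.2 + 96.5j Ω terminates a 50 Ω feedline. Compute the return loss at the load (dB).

Γ = (13.2 + j96.5)/(113.2 + j96.5), |Γ| = 0.655
RL = −20·log₁₀|Γ| = −20·log₁₀(0.655)

RL ≈ 3.68 dB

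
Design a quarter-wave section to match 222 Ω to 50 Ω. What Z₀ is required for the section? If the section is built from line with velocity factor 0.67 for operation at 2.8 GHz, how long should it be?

Z_qwt ≈ 105 Ω; length ≈ 1.79 cm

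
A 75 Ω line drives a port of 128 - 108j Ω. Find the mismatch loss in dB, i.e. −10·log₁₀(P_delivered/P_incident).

mismatch loss ≈ 1.39 dB

Γ = (53 − j108)/(203 − j108), |Γ| = 0.523
|Γ|² = 0.274, so P_del/P_inc = 1 − |Γ|² = 0.726
ML = −10·log₁₀(1 − |Γ|²)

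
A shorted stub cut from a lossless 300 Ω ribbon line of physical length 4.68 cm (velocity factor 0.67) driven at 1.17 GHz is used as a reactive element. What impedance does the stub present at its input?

Z_in ≈ −j2120 Ω

λ = v/f = 0.67·c / 1.17 GHz = 0.172 m
βl = 2π·l/λ = 2π × 0.272 = 98.1°
tan(βl) = -7.05
For a shorted stub, Z_in = jZ_0·tan(βl)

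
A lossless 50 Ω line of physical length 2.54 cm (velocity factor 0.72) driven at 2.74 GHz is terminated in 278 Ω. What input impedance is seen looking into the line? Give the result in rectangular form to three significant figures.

λ = v/f = 0.72·c / 2.74 GHz = 0.0788 m
βl = 2π·l/λ = 2π × 0.322 = 116°
tan(βl) = tan(116°) = -2.05
Z_in = Z_0·(Z_L + jZ_0·tanβl)/(Z_0 + jZ_L·tanβl)
     = 50·(278 − j103)/(50 − j570)

Z_in ≈ 11 + j23.4 Ω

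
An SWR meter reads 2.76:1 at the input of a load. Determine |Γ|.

|Γ| ≈ 0.468

|Γ| = (S − 1)/(S + 1) = (2.76 − 1)/(2.76 + 1) = 1.76/3.76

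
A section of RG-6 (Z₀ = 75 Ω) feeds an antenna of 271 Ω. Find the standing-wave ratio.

VSWR ≈ 3.61

Γ = (271 − 75)/(271 + 75) = 0.566
VSWR = (1 + 0.566)/(1 − 0.566)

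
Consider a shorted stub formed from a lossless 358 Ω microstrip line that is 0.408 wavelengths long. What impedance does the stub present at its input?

Z_in ≈ −j234 Ω

βl = 2π × 0.408 = 147°
tan(βl) = -0.652
For a shorted stub, Z_in = jZ_0·tan(βl)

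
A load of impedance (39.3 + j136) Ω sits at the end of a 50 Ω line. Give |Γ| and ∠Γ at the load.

Γ ≈ 0.838 ∠ 37.8°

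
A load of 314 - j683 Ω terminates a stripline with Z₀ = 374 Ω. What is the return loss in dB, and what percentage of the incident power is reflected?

Γ = (-60 − j683)/(688 − j683), |Γ| = 0.707
RL = −20·log₁₀(0.707) = 3.01 dB
P_refl/P_inc = |Γ|² = 0.5

RL ≈ 3.01 dB; 50% of incident power reflected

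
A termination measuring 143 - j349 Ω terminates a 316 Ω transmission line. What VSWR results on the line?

VSWR ≈ 5.16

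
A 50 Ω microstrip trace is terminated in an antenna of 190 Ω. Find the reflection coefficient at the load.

Γ = (Z_L − Z_0)/(Z_L + Z_0) = (190 − 50)/(190 + 50) = 140/240

Γ = 0.583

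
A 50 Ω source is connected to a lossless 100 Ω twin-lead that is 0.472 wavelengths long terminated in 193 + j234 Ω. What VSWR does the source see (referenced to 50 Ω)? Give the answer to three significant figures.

VSWR ≈ 8.86

βl = 2π × 0.472 = 170°
tan(βl) = -0.178
Z_in = Z_0·(Z_L + jZ_0·tanβl)/(Z_0 + jZ_L·tanβl) = 93.8 + j175 Ω
Γ_s = (Z_in − Z_s)/(Z_in + Z_s) = (43.8 + j175)/(144 + j175), |Γ_s| = 0.797
VSWR = (1 + |Γ_s|)/(1 − |Γ_s|)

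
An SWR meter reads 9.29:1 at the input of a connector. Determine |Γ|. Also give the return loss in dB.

|Γ| ≈ 0.806; return loss ≈ 1.88 dB

|Γ| = (S − 1)/(S + 1) = (9.29 − 1)/(9.29 + 1) = 8.29/10.3
RL = −20·log₁₀|Γ| = −20·log₁₀(0.806)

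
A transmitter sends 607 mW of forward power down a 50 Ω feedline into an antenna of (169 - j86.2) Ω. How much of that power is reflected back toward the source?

|Γ| = |(119 − j86.2)/(219 − j86.2)| = 0.624
|Γ|² = 0.39
P_refl = |Γ|²·P_inc = 237 mW, P_del = (1 − |Γ|²)·P_inc = 370 mW

P_reflected ≈ 237 mW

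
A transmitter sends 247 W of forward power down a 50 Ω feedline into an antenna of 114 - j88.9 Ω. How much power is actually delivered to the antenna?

|Γ| = |(64 − j88.9)/(164 − j88.9)| = 0.587
|Γ|² = 0.345
P_refl = |Γ|²·P_inc = 85.2 W, P_del = (1 − |Γ|²)·P_inc = 162 W

P_delivered ≈ 162 W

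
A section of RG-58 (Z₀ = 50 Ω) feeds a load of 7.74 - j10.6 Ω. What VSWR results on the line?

VSWR ≈ 6.76

Γ = (Z_L − Z_0)/(Z_L + Z_0) = (-42.26 − j10.6)/(57.74 − j10.6)
|Γ| = 43.6/58.7 = 0.742
VSWR = (1 + |Γ|)/(1 − |Γ|) = 1.74/0.258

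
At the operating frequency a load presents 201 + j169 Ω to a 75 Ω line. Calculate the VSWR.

Γ = (Z_L − Z_0)/(Z_L + Z_0) = (126 + j169)/(276 + j169)
|Γ| = 211/324 = 0.651
VSWR = (1 + |Γ|)/(1 − |Γ|) = 1.65/0.349

VSWR ≈ 4.74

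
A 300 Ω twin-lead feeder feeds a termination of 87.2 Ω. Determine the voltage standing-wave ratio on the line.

VSWR ≈ 3.44

Γ = (87.2 − 300)/(87.2 + 300) = -0.55
VSWR = (1 + 0.55)/(1 − 0.55)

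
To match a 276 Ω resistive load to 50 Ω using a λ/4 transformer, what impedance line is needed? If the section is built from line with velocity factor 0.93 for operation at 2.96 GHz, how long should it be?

Z_qwt ≈ 117 Ω; length ≈ 2.36 cm

Z_qwt = √(Z_0·R_L) = √(50 × 276) = √13800
λ = 0.93·c/f = 0.0943 m, so l = λ/4 = 0.0236 m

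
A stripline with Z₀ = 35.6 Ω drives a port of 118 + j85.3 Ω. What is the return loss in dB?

Γ = (82.4 + j85.3)/(153.6 + j85.3), |Γ| = 0.675
RL = −20·log₁₀|Γ| = −20·log₁₀(0.675)

RL ≈ 3.41 dB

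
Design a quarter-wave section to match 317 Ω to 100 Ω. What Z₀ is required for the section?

Z_qwt ≈ 178 Ω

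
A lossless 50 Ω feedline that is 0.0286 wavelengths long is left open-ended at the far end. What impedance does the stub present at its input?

Z_in ≈ −j275 Ω

βl = 2π × 0.0286 = 10.3°
tan(βl) = 0.182
For an open-ended stub, Z_in = −jZ_0·cot(βl) = −jZ_0/tan(βl)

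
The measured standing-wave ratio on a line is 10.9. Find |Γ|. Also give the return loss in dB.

|Γ| = (S − 1)/(S + 1) = (10.9 − 1)/(10.9 + 1) = 9.9/11.9
RL = −20·log₁₀|Γ| = −20·log₁₀(0.832)

|Γ| ≈ 0.832; return loss ≈ 1.6 dB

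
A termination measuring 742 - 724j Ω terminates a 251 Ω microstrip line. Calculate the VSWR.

VSWR ≈ 5.94

Γ = (Z_L − Z_0)/(Z_L + Z_0) = (491 − j724)/(993 − j724)
|Γ| = 875/1230 = 0.712
VSWR = (1 + |Γ|)/(1 − |Γ|) = 1.71/0.288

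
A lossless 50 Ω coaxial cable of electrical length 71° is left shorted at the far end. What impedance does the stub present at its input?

tan(βl) = 2.9
For a shorted stub, Z_in = jZ_0·tan(βl)

Z_in ≈ +j145 Ω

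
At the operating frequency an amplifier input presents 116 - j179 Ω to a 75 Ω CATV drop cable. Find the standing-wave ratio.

Γ = (Z_L − Z_0)/(Z_L + Z_0) = (41 − j179)/(191 − j179)
|Γ| = 184/262 = 0.702
VSWR = (1 + |Γ|)/(1 − |Γ|) = 1.7/0.298

VSWR ≈ 5.7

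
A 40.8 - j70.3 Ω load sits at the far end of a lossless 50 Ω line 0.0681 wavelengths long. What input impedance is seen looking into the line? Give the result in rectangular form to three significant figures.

Z_in ≈ 17.4 − j32.9 Ω

βl = 2π × 0.0681 = 24.5°
tan(βl) = tan(24.5°) = 0.456
Z_in = Z_0·(Z_L + jZ_0·tanβl)/(Z_0 + jZ_L·tanβl)
     = 50·(40.8 − j47.5)/(82.1 + j18.6)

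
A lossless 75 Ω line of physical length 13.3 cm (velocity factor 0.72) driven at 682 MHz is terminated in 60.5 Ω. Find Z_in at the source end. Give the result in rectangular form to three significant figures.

Z_in ≈ 65.8 − j12 Ω

λ = v/f = 0.72·c / 682 MHz = 0.317 m
βl = 2π·l/λ = 2π × 0.42 = 151°
tan(βl) = tan(151°) = -0.55
Z_in = Z_0·(Z_L + jZ_0·tanβl)/(Z_0 + jZ_L·tanβl)
     = 75·(60.5 − j41.3)/(75 − j33.3)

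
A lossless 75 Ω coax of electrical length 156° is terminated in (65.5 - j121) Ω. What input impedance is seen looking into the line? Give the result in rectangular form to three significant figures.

Z_in ≈ 340 − j78.2 Ω

tan(βl) = tan(156°) = -0.445
Z_in = Z_0·(Z_L + jZ_0·tanβl)/(Z_0 + jZ_L·tanβl)
     = 75·(65.5 − j154)/(21.1 − j29.2)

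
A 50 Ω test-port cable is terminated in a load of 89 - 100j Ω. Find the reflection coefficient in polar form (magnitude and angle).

Γ ≈ 0.627 ∠ -33°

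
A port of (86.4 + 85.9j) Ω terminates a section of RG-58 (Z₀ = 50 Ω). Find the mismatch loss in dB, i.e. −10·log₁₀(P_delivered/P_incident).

mismatch loss ≈ 1.77 dB

Γ = (36.4 + j85.9)/(136.4 + j85.9), |Γ| = 0.579
|Γ|² = 0.335, so P_del/P_inc = 1 − |Γ|² = 0.665
ML = −10·log₁₀(1 − |Γ|²)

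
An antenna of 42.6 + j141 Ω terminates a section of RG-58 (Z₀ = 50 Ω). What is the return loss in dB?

RL ≈ 1.55 dB

Γ = (-7.4 + j141)/(92.6 + j141), |Γ| = 0.837
RL = −20·log₁₀|Γ| = −20·log₁₀(0.837)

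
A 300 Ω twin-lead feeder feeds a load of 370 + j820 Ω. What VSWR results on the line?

VSWR ≈ 7.98

Γ = (Z_L − Z_0)/(Z_L + Z_0) = (70 + j820)/(670 + j820)
|Γ| = 823/1060 = 0.777
VSWR = (1 + |Γ|)/(1 − |Γ|) = 1.78/0.223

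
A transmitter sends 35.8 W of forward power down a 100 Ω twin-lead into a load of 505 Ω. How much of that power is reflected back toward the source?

Γ = (505 − 100)/(505 + 100) = 0.669
|Γ|² = 0.448
P_refl = |Γ|²·P_inc = 16 W, P_del = (1 − |Γ|²)·P_inc = 19.8 W

P_reflected ≈ 16 W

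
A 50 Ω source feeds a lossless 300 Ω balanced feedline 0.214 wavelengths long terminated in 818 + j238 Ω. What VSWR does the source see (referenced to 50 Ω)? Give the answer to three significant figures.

βl = 2π × 0.214 = 77°
tan(βl) = 4.35
Z_in = Z_0·(Z_L + jZ_0·tanβl)/(Z_0 + jZ_L·tanβl) = 111 − j92 Ω
Γ_s = (Z_in − Z_s)/(Z_in + Z_s) = (61.1 − j92)/(161 − j92), |Γ_s| = 0.595
VSWR = (1 + |Γ_s|)/(1 − |Γ_s|)

VSWR ≈ 3.94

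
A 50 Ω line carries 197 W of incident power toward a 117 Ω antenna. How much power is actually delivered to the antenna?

Γ = (117 − 50)/(117 + 50) = 0.401
|Γ|² = 0.161
P_refl = |Γ|²·P_inc = 31.7 W, P_del = (1 − |Γ|²)·P_inc = 165 W

P_delivered ≈ 165 W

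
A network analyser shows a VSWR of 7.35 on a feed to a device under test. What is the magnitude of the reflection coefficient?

|Γ| = (S − 1)/(S + 1) = (7.35 − 1)/(7.35 + 1) = 6.35/8.35

|Γ| ≈ 0.76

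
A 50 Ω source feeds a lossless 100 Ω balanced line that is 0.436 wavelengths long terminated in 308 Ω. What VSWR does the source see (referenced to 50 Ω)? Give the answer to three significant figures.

VSWR ≈ 5.51

βl = 2π × 0.436 = 157°
tan(βl) = -0.425
Z_in = Z_0·(Z_L + jZ_0·tanβl)/(Z_0 + jZ_L·tanβl) = 134 + j133 Ω
Γ_s = (Z_in − Z_s)/(Z_in + Z_s) = (83.9 + j133)/(184 + j133), |Γ_s| = 0.693
VSWR = (1 + |Γ_s|)/(1 − |Γ_s|)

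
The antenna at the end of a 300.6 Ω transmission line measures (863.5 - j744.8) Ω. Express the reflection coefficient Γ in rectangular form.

Γ = (Z_L − Z_0)/(Z_L + Z_0) = (562.9 − j744.8)/(1164 − j744.8)

Γ ≈ 0.634 − j0.234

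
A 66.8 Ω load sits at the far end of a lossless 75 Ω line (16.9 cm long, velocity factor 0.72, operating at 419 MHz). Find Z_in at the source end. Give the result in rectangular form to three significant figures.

λ = v/f = 0.72·c / 419 MHz = 0.516 m
βl = 2π·l/λ = 2π × 0.328 = 118°
tan(βl) = tan(118°) = -1.88
Z_in = Z_0·(Z_L + jZ_0·tanβl)/(Z_0 + jZ_L·tanβl)
     = 75·(66.8 − j141)/(75 − j126)

Z_in ≈ 79.6 − j7.66 Ω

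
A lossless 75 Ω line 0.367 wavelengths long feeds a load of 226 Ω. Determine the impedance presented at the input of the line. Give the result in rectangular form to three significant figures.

βl = 2π × 0.367 = 132°
tan(βl) = tan(132°) = -1.11
Z_in = Z_0·(Z_L + jZ_0·tanβl)/(Z_0 + jZ_L·tanβl)
     = 75·(226 − j82.9)/(75 − j250)

Z_in ≈ 41.5 + j55.4 Ω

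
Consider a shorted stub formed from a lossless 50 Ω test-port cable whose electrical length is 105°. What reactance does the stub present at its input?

X_in ≈ -187 Ω (capacitive)

tan(βl) = -3.73
For a shorted stub, Z_in = jZ_0·tan(βl)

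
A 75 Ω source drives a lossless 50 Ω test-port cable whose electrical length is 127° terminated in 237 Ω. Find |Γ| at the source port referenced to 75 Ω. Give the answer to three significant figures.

|Γ| ≈ 0.702

tan(βl) = -1.33
Z_in = Z_0·(Z_L + jZ_0·tanβl)/(Z_0 + jZ_L·tanβl) = 16.1 + j35.1 Ω
Γ_s = (Z_in − Z_s)/(Z_in + Z_s) = (-58.9 + j35.1)/(91.1 + j35.1), |Γ_s| = 0.702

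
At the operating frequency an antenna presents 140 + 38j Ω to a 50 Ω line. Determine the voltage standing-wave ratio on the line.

VSWR ≈ 3.03

Γ = (Z_L − Z_0)/(Z_L + Z_0) = (90 + j38)/(190 + j38)
|Γ| = 97.7/194 = 0.504
VSWR = (1 + |Γ|)/(1 − |Γ|) = 1.5/0.496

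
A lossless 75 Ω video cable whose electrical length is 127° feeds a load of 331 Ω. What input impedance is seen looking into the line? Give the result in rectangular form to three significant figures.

tan(βl) = tan(127°) = -1.33
Z_in = Z_0·(Z_L + jZ_0·tanβl)/(Z_0 + jZ_L·tanβl)
     = 75·(331 − j99.5)/(75 − j439)

Z_in ≈ 25.9 + j52.1 Ω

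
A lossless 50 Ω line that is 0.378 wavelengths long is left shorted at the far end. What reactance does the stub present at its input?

X_in ≈ -48.1 Ω (capacitive)

βl = 2π × 0.378 = 136°
tan(βl) = -0.963
For a shorted stub, Z_in = jZ_0·tan(βl)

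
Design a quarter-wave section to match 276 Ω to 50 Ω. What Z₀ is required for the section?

Z_qwt ≈ 117 Ω

Z_qwt = √(Z_0·R_L) = √(50 × 276) = √13800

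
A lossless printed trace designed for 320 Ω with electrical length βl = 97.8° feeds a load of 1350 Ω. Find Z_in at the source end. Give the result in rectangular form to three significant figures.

tan(βl) = tan(97.8°) = -7.3
Z_in = Z_0·(Z_L + jZ_0·tanβl)/(Z_0 + jZ_L·tanβl)
     = 320·(1350 − j2340)/(320 − j9860)

Z_in ≈ 77.2 + j41.3 Ω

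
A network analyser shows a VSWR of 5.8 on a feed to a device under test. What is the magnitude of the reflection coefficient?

|Γ| ≈ 0.706

|Γ| = (S − 1)/(S + 1) = (5.8 − 1)/(5.8 + 1) = 4.8/6.8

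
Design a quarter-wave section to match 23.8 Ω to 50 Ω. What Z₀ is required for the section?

Z_qwt = √(Z_0·R_L) = √(50 × 23.8) = √1190

Z_qwt ≈ 34.5 Ω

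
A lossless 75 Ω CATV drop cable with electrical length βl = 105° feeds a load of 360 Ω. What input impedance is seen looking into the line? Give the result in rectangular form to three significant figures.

Z_in ≈ 16.7 + j19.2 Ω

tan(βl) = tan(105°) = -3.73
Z_in = Z_0·(Z_L + jZ_0·tanβl)/(Z_0 + jZ_L·tanβl)
     = 75·(360 − j280)/(75 − j1340)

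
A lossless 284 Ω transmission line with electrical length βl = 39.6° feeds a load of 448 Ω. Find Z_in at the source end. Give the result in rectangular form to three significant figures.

Z_in ≈ 279 − j129 Ω

tan(βl) = tan(39.6°) = 0.827
Z_in = Z_0·(Z_L + jZ_0·tanβl)/(Z_0 + jZ_L·tanβl)
     = 284·(448 + j235)/(284 + j371)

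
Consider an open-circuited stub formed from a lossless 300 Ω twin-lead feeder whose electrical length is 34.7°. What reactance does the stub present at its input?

tan(βl) = 0.692
For an open-circuited stub, Z_in = −jZ_0·cot(βl) = −jZ_0/tan(βl)

X_in ≈ -433 Ω (capacitive)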